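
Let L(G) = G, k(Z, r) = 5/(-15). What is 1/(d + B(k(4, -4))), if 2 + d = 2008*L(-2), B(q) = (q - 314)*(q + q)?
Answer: -9/34276 ≈ -0.00026257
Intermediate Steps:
k(Z, r) = -⅓ (k(Z, r) = 5*(-1/15) = -⅓)
B(q) = 2*q*(-314 + q) (B(q) = (-314 + q)*(2*q) = 2*q*(-314 + q))
d = -4018 (d = -2 + 2008*(-2) = -2 - 4016 = -4018)
1/(d + B(k(4, -4))) = 1/(-4018 + 2*(-⅓)*(-314 - ⅓)) = 1/(-4018 + 2*(-⅓)*(-943/3)) = 1/(-4018 + 1886/9) = 1/(-34276/9) = -9/34276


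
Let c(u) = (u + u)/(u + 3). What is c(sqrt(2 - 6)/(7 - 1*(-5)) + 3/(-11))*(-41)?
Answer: 255758/32521 - 178596*I/32521 ≈ 7.8644 - 5.4917*I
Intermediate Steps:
c(u) = 2*u/(3 + u) (c(u) = (2*u)/(3 + u) = 2*u/(3 + u))
c(sqrt(2 - 6)/(7 - 1*(-5)) + 3/(-11))*(-41) = (2*(sqrt(2 - 6)/(7 - 1*(-5)) + 3/(-11))/(3 + (sqrt(2 - 6)/(7 - 1*(-5)) + 3/(-11))))*(-41) = (2*(sqrt(-4)/(7 + 5) + 3*(-1/11))/(3 + (sqrt(-4)/(7 + 5) + 3*(-1/11))))*(-41) = (2*((2*I)/12 - 3/11)/(3 + ((2*I)/12 - 3/11)))*(-41) = (2*((2*I)*(1/12) - 3/11)/(3 + ((2*I)*(1/12) - 3/11)))*(-41) = (2*(I/6 - 3/11)/(3 + (I/6 - 3/11)))*(-41) = (2*(-3/11 + I/6)/(3 + (-3/11 + I/6)))*(-41) = (2*(-3/11 + I/6)/(30/11 + I/6))*(-41) = (2*(-3/11 + I/6)*(4356*(30/11 - I/6)/32521))*(-41) = (8712*(-3/11 + I/6)*(30/11 - I/6)/32521)*(-41) = -357192*(-3/11 + I/6)*(30/11 - I/6)/32521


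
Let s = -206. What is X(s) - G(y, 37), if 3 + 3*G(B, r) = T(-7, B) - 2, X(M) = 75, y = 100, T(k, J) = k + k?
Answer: 244/3 ≈ 81.333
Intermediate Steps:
T(k, J) = 2*k
G(B, r) = -19/3 (G(B, r) = -1 + (2*(-7) - 2)/3 = -1 + (-14 - 1*2)/3 = -1 + (-14 - 2)/3 = -1 + (⅓)*(-16) = -1 - 16/3 = -19/3)
X(s) - G(y, 37) = 75 - 1*(-19/3) = 75 + 19/3 = 244/3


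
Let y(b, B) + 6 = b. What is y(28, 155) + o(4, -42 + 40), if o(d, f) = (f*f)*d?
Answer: 38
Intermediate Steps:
o(d, f) = d*f² (o(d, f) = f²*d = d*f²)
y(b, B) = -6 + b
y(28, 155) + o(4, -42 + 40) = (-6 + 28) + 4*(-42 + 40)² = 22 + 4*(-2)² = 22 + 4*4 = 22 + 16 = 38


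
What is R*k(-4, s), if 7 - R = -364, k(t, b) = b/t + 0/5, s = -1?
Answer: 371/4 ≈ 92.750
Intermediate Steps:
k(t, b) = b/t (k(t, b) = b/t + 0*(⅕) = b/t + 0 = b/t)
R = 371 (R = 7 - 1*(-364) = 7 + 364 = 371)
R*k(-4, s) = 371*(-1/(-4)) = 371*(-1*(-¼)) = 371*(¼) = 371/4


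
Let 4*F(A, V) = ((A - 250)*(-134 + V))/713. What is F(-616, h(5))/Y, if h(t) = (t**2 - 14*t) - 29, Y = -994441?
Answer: -45032/709036433 ≈ -6.3512e-5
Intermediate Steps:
h(t) = -29 + t**2 - 14*t
F(A, V) = (-250 + A)*(-134 + V)/2852 (F(A, V) = (((A - 250)*(-134 + V))/713)/4 = (((-250 + A)*(-134 + V))*(1/713))/4 = ((-250 + A)*(-134 + V)/713)/4 = (-250 + A)*(-134 + V)/2852)
F(-616, h(5))/Y = (8375/713 - 125*(-29 + 5**2 - 14*5)/1426 - 67/1426*(-616) + (1/2852)*(-616)*(-29 + 5**2 - 14*5))/(-994441) = (8375/713 - 125*(-29 + 25 - 70)/1426 + 20636/713 + (1/2852)*(-616)*(-29 + 25 - 70))*(-1/994441) = (8375/713 - 125/1426*(-74) + 20636/713 + (1/2852)*(-616)*(-74))*(-1/994441) = (8375/713 + 4625/713 + 20636/713 + 11396/713)*(-1/994441) = (45032/713)*(-1/994441) = -45032/709036433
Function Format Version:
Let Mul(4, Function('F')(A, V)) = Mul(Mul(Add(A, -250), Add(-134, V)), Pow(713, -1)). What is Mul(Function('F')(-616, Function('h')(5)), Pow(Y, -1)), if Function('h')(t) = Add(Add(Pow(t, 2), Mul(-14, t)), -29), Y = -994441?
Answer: Rational(-45032, 709036433) ≈ -6.3512e-5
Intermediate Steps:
Function('h')(t) = Add(-29, Pow(t, 2), Mul(-14, t))
Function('F')(A, V) = Mul(Rational(1, 2852), Add(-250, A), Add(-134, V)) (Function('F')(A, V) = Mul(Rational(1, 4), Mul(Mul(Add(A, -250), Add(-134, V)), Pow(713, -1))) = Mul(Rational(1, 4), Mul(Mul(Add(-250, A), Add(-134, V)), Rational(1, 713))) = Mul(Rational(1, 4), Mul(Rational(1, 713), Add(-250, A), Add(-134, V))) = Mul(Rational(1, 2852), Add(-250, A), Add(-134, V)))
Mul(Function('F')(-616, Function('h')(5)), Pow(Y, -1)) = Mul(Add(Rational(8375, 713), Mul(Rational(-125, 1426), Add(-29, Pow(5, 2), Mul(-14, 5))), Mul(Rational(-67, 1426), -616), Mul(Rational(1, 2852), -616, Add(-29, Pow(5, 2), Mul(-14, 5)))), Pow(-994441, -1)) = Mul(Add(Rational(8375, 713), Mul(Rational(-125, 1426), Add(-29, 25, -70)), Rational(20636, 713), Mul(Rational(1, 2852), -616, Add(-29, 25, -70))), Rational(-1, 994441)) = Mul(Add(Rational(8375, 713), Mul(Rational(-125, 1426), -74), Rational(20636, 713), Mul(Rational(1, 2852), -616, -74)), Rational(-1, 994441)) = Mul(Add(Rational(8375, 713), Rational(4625, 713), Rational(20636, 713), Rational(11396, 713)), Rational(-1, 994441)) = Mul(Rational(45032, 713), Rational(-1, 994441)) = Rational(-45032, 709036433)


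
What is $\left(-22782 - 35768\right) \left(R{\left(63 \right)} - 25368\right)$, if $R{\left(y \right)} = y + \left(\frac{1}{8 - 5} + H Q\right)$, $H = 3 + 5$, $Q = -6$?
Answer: $\frac{4453195900}{3} \approx 1.4844 \cdot 10^{9}$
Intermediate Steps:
$H = 8$
$R{\left(y \right)} = - \frac{143}{3} + y$ ($R{\left(y \right)} = y + \left(\frac{1}{8 - 5} + 8 \left(-6\right)\right) = y - \left(48 - \frac{1}{3}\right) = y + \left(\frac{1}{3} - 48\right) = y - \frac{143}{3} = - \frac{143}{3} + y$)
$\left(-22782 - 35768\right) \left(R{\left(63 \right)} - 25368\right) = \left(-22782 - 35768\right) \left(\left(- \frac{143}{3} + 63\right) - 25368\right) = - 58550 \left(\frac{46}{3} - 25368\right) = \left(-58550\right) \left(- \frac{76058}{3}\right) = \frac{4453195900}{3}$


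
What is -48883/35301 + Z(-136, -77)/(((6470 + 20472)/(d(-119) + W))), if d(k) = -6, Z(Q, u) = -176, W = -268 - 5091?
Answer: 16007805227/475539771 ≈ 33.662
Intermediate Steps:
W = -5359
-48883/35301 + Z(-136, -77)/(((6470 + 20472)/(d(-119) + W))) = -48883/35301 - 176*(-6 - 5359)/(6470 + 20472) = -48883*1/35301 - 176/(26942/(-5365)) = -48883/35301 - 176/(26942*(-1/5365)) = -48883/35301 - 176/(-26942/5365) = -48883/35301 - 176*(-5365/26942) = -48883/35301 + 472120/13471 = 16007805227/475539771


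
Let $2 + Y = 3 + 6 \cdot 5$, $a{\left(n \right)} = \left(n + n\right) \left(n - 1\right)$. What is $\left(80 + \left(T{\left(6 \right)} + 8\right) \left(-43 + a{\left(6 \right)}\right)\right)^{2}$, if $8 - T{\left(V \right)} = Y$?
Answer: $30625$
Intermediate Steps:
$a{\left(n \right)} = 2 n \left(-1 + n\right)$
$Y = 31$ ($Y = -2 + \left(3 + 6 \cdot 5\right) = -2 + \left(3 + 30\right) = -2 + 33 = 31$)
$T{\left(V \right)} = -23$ ($T{\left(V \right)} = 8 - 31 = -23$)
$\left(80 + \left(T{\left(6 \right)} + 8\right) \left(-43 + a{\left(6 \right)}\right)\right)^{2} = \left(80 + \left(-23 + 8\right) \left(-43 + 2 \cdot 6 \left(-1 + 6\right)\right)\right)^{2} = \left(80 - 15 \left(-43 + 2 \cdot 6 \cdot 5\right)\right)^{2} = \left(80 - 15 \left(-43 + 60\right)\right)^{2} = \left(80 - 255\right)^{2} = \left(-175\right)^{2} = 30625$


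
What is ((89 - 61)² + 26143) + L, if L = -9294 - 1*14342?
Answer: 3291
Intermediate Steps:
L = -23636 (L = -9294 - 14342 = -23636)
((89 - 61)² + 26143) + L = ((89 - 61)² + 26143) - 23636 = (28² + 26143) - 23636 = (784 + 26143) - 23636 = 26927 - 23636 = 3291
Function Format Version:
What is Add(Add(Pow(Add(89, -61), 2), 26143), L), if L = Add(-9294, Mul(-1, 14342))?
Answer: 3291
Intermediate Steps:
L = -23636 (L = Add(-9294, -14342) = -23636)
Add(Add(Pow(Add(89, -61), 2), 26143), L) = Add(Add(Pow(Add(89, -61), 2), 26143), -23636) = Add(Add(Pow(28, 2), 26143), -23636) = Add(Add(784, 26143), -23636) = Add(26927, -23636) = 3291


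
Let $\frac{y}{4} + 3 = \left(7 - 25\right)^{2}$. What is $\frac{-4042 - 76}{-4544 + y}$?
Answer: $\frac{2059}{1630} \approx 1.2632$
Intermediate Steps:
$y = 1284$ ($y = -12 + 4 \left(7 - 25\right)^{2} = -12 + 4 \left(-18\right)^{2} = -12 + 4 \cdot 324 = -12 + 1296 = 1284$)
$\frac{-4042 - 76}{-4544 + y} = \frac{-4042 - 76}{-4544 + 1284} = - \frac{4118}{-3260} = \left(-4118\right) \left(- \frac{1}{3260}\right) = \frac{2059}{1630}$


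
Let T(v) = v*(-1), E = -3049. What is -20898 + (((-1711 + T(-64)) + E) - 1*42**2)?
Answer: -27358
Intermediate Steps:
T(v) = -v
-20898 + (((-1711 + T(-64)) + E) - 1*42**2) = -20898 + (((-1711 - 1*(-64)) - 3049) - 1*42**2) = -20898 + (((-1711 + 64) - 3049) - 1*1764) = -20898 + ((-1647 - 3049) - 1764) = -20898 + (-4696 - 1764) = -20898 - 6460 = -27358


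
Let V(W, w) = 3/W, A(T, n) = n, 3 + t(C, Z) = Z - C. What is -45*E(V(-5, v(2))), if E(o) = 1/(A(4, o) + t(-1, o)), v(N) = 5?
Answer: 225/16 ≈ 14.063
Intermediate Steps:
t(C, Z) = -3 + Z - C (t(C, Z) = -3 + (Z - C) = -3 + Z - C)
E(o) = 1/(-2 + 2*o) (E(o) = 1/(o + (-3 + o - 1*(-1))) = 1/(o + (-3 + o + 1)) = 1/(o + (-2 + o)) = 1/(-2 + 2*o))
-45*E(V(-5, v(2))) = -45/(2*(-1 + 3/(-5))) = -45/(2*(-1 + 3*(-⅕))) = -45/(2*(-1 - ⅗)) = -45/(2*(-8/5)) = -45*(-5)/(2*8) = -45*(-5/16) = 225/16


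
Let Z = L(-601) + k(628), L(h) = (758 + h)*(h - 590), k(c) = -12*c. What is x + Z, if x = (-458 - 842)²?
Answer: 1495477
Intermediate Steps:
L(h) = (-590 + h)*(758 + h) (L(h) = (758 + h)*(-590 + h) = (-590 + h)*(758 + h))
Z = -194523 (Z = (-447220 + (-601)² + 168*(-601)) - 12*628 = (-447220 + 361201 - 100968) - 7536 = -186987 - 7536 = -194523)
x = 1690000 (x = (-1300)² = 1690000)
x + Z = 1690000 - 194523 = 1495477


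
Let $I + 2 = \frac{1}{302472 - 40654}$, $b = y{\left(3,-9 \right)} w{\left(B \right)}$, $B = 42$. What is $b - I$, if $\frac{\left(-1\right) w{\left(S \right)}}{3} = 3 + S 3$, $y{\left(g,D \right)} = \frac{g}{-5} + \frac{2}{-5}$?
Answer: $\frac{101847201}{261818} \approx 389.0$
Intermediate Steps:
$y{\left(g,D \right)} = - \frac{2}{5} - \frac{g}{5}$ ($y{\left(g,D \right)} = g \left(- \frac{1}{5}\right) + 2 \left(- \frac{1}{5}\right) = - \frac{g}{5} - \frac{2}{5} = - \frac{2}{5} - \frac{g}{5}$)
$w{\left(S \right)} = -9 - 9 S$ ($w{\left(S \right)} = - 3 \left(3 + S 3\right) = - 3 \left(3 + 3 S\right) = -9 - 9 S$)
$b = 387$ ($b = \left(- \frac{2}{5} - \frac{3}{5}\right) \left(-9 - 378\right) = \left(-1\right) \left(-387\right) = 387$)
$I = - \frac{523635}{261818}$ ($I = -2 + \frac{1}{302472 - 40654} = -2 + \frac{1}{261818} = - \frac{523635}{261818} \approx -2.0$)
$b - I = 387 - - \frac{523635}{261818} = 387 + \frac{523635}{261818} = \frac{101847201}{261818}$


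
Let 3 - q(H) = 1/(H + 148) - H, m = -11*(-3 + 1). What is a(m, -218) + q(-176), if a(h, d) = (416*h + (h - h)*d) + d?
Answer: 245309/28 ≈ 8761.0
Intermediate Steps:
m = 22 (m = -11*(-2) = 22)
q(H) = 3 + H - 1/(148 + H) (q(H) = 3 - (1/(H + 148) - H) = 3 - (1/(148 + H) - H) = 3 + (H - 1/(148 + H)) = 3 + H - 1/(148 + H))
a(h, d) = d + 416*h (a(h, d) = (416*h + 0*d) + d = (416*h + 0) + d = 416*h + d = d + 416*h)
a(m, -218) + q(-176) = (-218 + 416*22) + (443 + (-176)² + 151*(-176))/(148 - 176) = (-218 + 9152) + (443 + 30976 - 26576)/(-28) = 8934 - 1/28*4843 = 8934 - 4843/28 = 245309/28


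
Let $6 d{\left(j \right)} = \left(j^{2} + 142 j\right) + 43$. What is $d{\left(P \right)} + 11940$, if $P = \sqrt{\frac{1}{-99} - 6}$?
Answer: $\frac{3548011}{297} + \frac{71 i \sqrt{6545}}{99} \approx 11946.0 + 58.02 i$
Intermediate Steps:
$P = \frac{i \sqrt{6545}}{33}$ ($P = \sqrt{- \frac{1}{99} - 6} = \sqrt{- \frac{595}{99}} = \frac{i \sqrt{6545}}{33} \approx 2.4515 i$)
$d{\left(j \right)} = \frac{43}{6} + \frac{j^{2}}{6} + \frac{71 j}{3}$ ($d{\left(j \right)} = \frac{\left(j^{2} + 142 j\right) + 43}{6} = \frac{43 + j^{2} + 142 j}{6} = \frac{43}{6} + \frac{j^{2}}{6} + \frac{71 j}{3}$)
$d{\left(P \right)} + 11940 = \left(\frac{43}{6} + \frac{\left(\frac{i \sqrt{6545}}{33}\right)^{2}}{6} + \frac{71 \frac{i \sqrt{6545}}{33}}{3}\right) + 11940 = \left(\frac{43}{6} + \frac{1}{6} \left(- \frac{595}{99}\right) + \frac{71 i \sqrt{6545}}{99}\right) + 11940 = \left(\frac{43}{6} - \frac{595}{594} + \frac{71 i \sqrt{6545}}{99}\right) + 11940 = \left(\frac{1831}{297} + \frac{71 i \sqrt{6545}}{99}\right) + 11940 = \frac{3548011}{297} + \frac{71 i \sqrt{6545}}{99}$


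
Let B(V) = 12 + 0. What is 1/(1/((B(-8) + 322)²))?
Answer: 111556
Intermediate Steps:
B(V) = 12
1/(1/((B(-8) + 322)²)) = 1/(1/((12 + 322)²)) = 1/(1/(334²)) = 1/(1/111556) = 111556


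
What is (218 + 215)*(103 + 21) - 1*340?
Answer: 53352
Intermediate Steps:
(218 + 215)*(103 + 21) - 1*340 = 433*124 - 340 = 53692 - 340 = 53352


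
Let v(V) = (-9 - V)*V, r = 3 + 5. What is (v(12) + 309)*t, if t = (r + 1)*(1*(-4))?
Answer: -2052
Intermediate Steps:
r = 8
v(V) = V*(-9 - V)
t = -36 (t = (8 + 1)*(1*(-4)) = 9*(-4) = -36)
(v(12) + 309)*t = (-1*12*(9 + 12) + 309)*(-36) = (-1*12*21 + 309)*(-36) = (-252 + 309)*(-36) = 57*(-36) = -2052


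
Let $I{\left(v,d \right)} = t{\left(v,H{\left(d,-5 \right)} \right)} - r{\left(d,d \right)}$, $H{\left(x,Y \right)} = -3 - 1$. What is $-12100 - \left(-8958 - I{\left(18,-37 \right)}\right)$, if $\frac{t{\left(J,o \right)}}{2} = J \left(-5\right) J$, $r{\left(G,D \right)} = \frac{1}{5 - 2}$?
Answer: $- \frac{19147}{3} \approx -6382.3$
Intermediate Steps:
$H{\left(x,Y \right)} = -4$
$r{\left(G,D \right)} = \frac{1}{3}$ ($r{\left(G,D \right)} = \frac{1}{5 - 2} = \frac{1}{3}$)
$t{\left(J,o \right)} = - 10 J^{2}$ ($t{\left(J,o \right)} = 2 J \left(-5\right) J = 2 - 5 J J = 2 \left(- 5 J^{2}\right) = - 10 J^{2}$)
$I{\left(v,d \right)} = - \frac{1}{3} - 10 v^{2}$ ($I{\left(v,d \right)} = - 10 v^{2} - \frac{1}{3} = - \frac{1}{3} - 10 v^{2}$)
$-12100 - \left(-8958 - I{\left(18,-37 \right)}\right) = -12100 - \left(-8958 - \left(- \frac{1}{3} - 10 \cdot 18^{2}\right)\right) = -12100 - \left(-8958 - \left(- \frac{1}{3} - 3240\right)\right) = -12100 - \left(-8958 - - \frac{9721}{3}\right) = -12100 - \left(-8958 + \frac{9721}{3}\right) = -12100 - - \frac{17153}{3} = -12100 + \frac{17153}{3} = - \frac{19147}{3}$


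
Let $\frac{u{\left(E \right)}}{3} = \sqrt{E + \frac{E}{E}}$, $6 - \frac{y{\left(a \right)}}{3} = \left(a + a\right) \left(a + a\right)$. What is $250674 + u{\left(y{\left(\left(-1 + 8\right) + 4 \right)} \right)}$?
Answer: $250674 + 3 i \sqrt{1433} \approx 2.5067 \cdot 10^{5} + 113.56 i$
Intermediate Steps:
$y{\left(a \right)} = 18 - 12 a^{2}$ ($y{\left(a \right)} = 18 - 3 \left(a + a\right) \left(a + a\right) = 18 - 3 \cdot 2 a 2 a = 18 - 3 \cdot 4 a^{2} = 18 - 12 a^{2}$)
$u{\left(E \right)} = 3 \sqrt{1 + E}$ ($u{\left(E \right)} = 3 \sqrt{E + \frac{E}{E}} = 3 \sqrt{E + 1} = 3 \sqrt{1 + E}$)
$250674 + u{\left(y{\left(\left(-1 + 8\right) + 4 \right)} \right)} = 250674 + 3 \sqrt{1 + \left(18 - 12 \left(\left(-1 + 8\right) + 4\right)^{2}\right)} = 250674 + 3 \sqrt{1 + \left(18 - 12 \left(7 + 4\right)^{2}\right)} = 250674 + 3 \sqrt{1 + \left(18 - 12 \cdot 11^{2}\right)} = 250674 + 3 \sqrt{1 + \left(18 - 1452\right)} = 250674 + 3 \sqrt{1 - 1434} = 250674 + 3 \sqrt{-1433} = 250674 + 3 i \sqrt{1433}$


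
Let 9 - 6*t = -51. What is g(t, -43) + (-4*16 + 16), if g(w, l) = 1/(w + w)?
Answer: -959/20 ≈ -47.950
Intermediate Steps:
t = 10 (t = 3/2 - 1/6*(-51) = 3/2 + 17/2 = 10)
g(w, l) = 1/(2*w)
g(t, -43) + (-4*16 + 16) = (1/2)/10 + (-4*16 + 16) = (1/2)*(1/10) + (-64 + 16) = 1/20 - 48 = -959/20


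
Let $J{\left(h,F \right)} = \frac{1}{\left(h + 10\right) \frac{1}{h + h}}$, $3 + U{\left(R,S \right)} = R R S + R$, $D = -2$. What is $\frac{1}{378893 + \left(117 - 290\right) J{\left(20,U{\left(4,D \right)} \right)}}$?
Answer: $\frac{3}{1135987} \approx 2.6409 \cdot 10^{-6}$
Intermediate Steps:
$U{\left(R,S \right)} = -3 + R + S R^{2}$ ($U{\left(R,S \right)} = -3 + \left(R R S + R\right) = -3 + \left(R^{2} S + R\right) = -3 + \left(S R^{2} + R\right) = -3 + \left(R + S R^{2}\right) = -3 + R + S R^{2}$)
$J{\left(h,F \right)} = \frac{2 h}{10 + h}$ ($J{\left(h,F \right)} = \frac{1}{\left(10 + h\right) \frac{1}{2 h}} = \frac{1}{\frac{1}{2} \frac{1}{h} \left(10 + h\right)} = \frac{2 h}{10 + h}$)
$\frac{1}{378893 + \left(117 - 290\right) J{\left(20,U{\left(4,D \right)} \right)}} = \frac{1}{378893 + \left(117 - 290\right) 2 \cdot 20 \frac{1}{10 + 20}} = \frac{1}{378893 - 173 \cdot 2 \cdot 20 \cdot \frac{1}{30}} = \frac{1}{378893 - \frac{692}{3}} = \frac{1}{\frac{1135987}{3}} = \frac{3}{1135987}$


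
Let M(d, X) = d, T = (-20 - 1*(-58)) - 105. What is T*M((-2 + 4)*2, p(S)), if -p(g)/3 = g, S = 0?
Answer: -268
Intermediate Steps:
p(g) = -3*g
T = -67 (T = (-20 + 58) - 105 = 38 - 105 = -67)
T*M((-2 + 4)*2, p(S)) = -67*(-2 + 4)*2 = -134*2 = -67*4 = -268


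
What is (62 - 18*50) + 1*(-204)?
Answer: -1042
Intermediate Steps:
(62 - 18*50) + 1*(-204) = (62 - 900) - 204 = -838 - 204 = -1042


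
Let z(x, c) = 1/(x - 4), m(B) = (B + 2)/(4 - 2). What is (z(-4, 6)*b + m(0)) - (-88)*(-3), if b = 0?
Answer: -263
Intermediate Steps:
m(B) = 1 + B/2 (m(B) = (2 + B)/2 = (2 + B)*(1/2) = 1 + B/2)
z(x, c) = 1/(-4 + x)
(z(-4, 6)*b + m(0)) - (-88)*(-3) = (0/(-4 - 4) + (1 + (1/2)*0)) - (-88)*(-3) = (0/(-8) + (1 + 0)) - 1*264 = (-1/8*0 + 1) - 264 = (0 + 1) - 264 = 1 - 264 = -263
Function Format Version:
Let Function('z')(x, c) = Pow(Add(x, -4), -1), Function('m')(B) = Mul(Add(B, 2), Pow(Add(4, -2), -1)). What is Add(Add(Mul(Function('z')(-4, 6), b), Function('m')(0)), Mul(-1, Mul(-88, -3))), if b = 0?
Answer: -263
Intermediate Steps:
Function('m')(B) = Add(1, Mul(Rational(1, 2), B)) (Function('m')(B) = Mul(Add(2, B), Pow(2, -1)) = Mul(Add(2, B), Rational(1, 2)) = Add(1, Mul(Rational(1, 2), B)))
Function('z')(x, c) = Pow(Add(-4, x), -1)
Add(Add(Mul(Function('z')(-4, 6), b), Function('m')(0)), Mul(-1, Mul(-88, -3))) = Add(Add(Mul(Pow(Add(-4, -4), -1), 0), Add(1, Mul(Rational(1, 2), 0))), Mul(-1, Mul(-88, -3))) = Add(Add(Mul(Pow(-8, -1), 0), Add(1, 0)), Mul(-1, 264)) = Add(Add(Mul(Rational(-1, 8), 0), 1), -264) = Add(Add(0, 1), -264) = Add(1, -264) = -263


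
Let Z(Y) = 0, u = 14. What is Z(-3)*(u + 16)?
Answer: 0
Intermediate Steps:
Z(-3)*(u + 16) = 0*(14 + 16) = 0*30 = 0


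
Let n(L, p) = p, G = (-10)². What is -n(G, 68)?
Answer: -68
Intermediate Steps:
G = 100
-n(G, 68) = -1*68 = -68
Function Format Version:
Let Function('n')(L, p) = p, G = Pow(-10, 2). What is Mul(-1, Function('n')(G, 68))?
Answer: -68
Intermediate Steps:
G = 100
Mul(-1, Function('n')(G, 68)) = Mul(-1, 68) = -68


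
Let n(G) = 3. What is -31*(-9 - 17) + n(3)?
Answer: 809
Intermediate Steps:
-31*(-9 - 17) + n(3) = -31*(-9 - 17) + 3 = -31*(-26) + 3 = 806 + 3 = 809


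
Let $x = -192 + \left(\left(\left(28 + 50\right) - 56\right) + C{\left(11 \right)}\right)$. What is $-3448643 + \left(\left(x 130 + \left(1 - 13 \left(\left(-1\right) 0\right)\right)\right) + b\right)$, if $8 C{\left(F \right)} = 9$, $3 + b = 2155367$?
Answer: $- \frac{5260927}{4} \approx -1.3152 \cdot 10^{6}$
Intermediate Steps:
$b = 2155364$ ($b = -3 + 2155367 = 2155364$)
$C{\left(F \right)} = \frac{9}{8}$ ($C{\left(F \right)} = \frac{1}{8} \cdot 9 = \frac{9}{8}$)
$x = - \frac{1351}{8}$ ($x = -192 + \left(\left(\left(28 + 50\right) - 56\right) + \frac{9}{8}\right) = -192 + \left(\left(78 - 56\right) + \frac{9}{8}\right) = -192 + \left(22 + \frac{9}{8}\right) = -192 + \frac{185}{8} = - \frac{1351}{8} \approx -168.88$)
$-3448643 + \left(\left(x 130 + \left(1 - 13 \left(\left(-1\right) 0\right)\right)\right) + b\right) = -3448643 + \left(\left(\left(- \frac{1351}{8}\right) 130 + \left(1 - 13 \left(\left(-1\right) 0\right)\right)\right) + 2155364\right) = -3448643 + \left(\left(- \frac{87815}{4} + \left(1 - 0\right)\right) + 2155364\right) = -3448643 + \left(\left(- \frac{87815}{4} + \left(1 + 0\right)\right) + 2155364\right) = -3448643 + \left(\left(- \frac{87815}{4} + 1\right) + 2155364\right) = -3448643 + \left(- \frac{87811}{4} + 2155364\right) = -3448643 + \frac{8533645}{4} = - \frac{5260927}{4}$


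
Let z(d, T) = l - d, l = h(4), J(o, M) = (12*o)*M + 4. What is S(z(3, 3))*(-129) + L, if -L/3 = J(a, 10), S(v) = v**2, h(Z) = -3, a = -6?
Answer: -2496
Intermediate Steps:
J(o, M) = 4 + 12*M*o (J(o, M) = 12*M*o + 4 = 4 + 12*M*o)
l = -3
z(d, T) = -3 - d
L = 2148 (L = -3*(4 + 12*10*(-6)) = -3*(4 - 720) = -3*(-716) = 2148)
S(z(3, 3))*(-129) + L = (-3 - 1*3)**2*(-129) + 2148 = (-3 - 3)**2*(-129) + 2148 = (-6)**2*(-129) + 2148 = 36*(-129) + 2148 = -4644 + 2148 = -2496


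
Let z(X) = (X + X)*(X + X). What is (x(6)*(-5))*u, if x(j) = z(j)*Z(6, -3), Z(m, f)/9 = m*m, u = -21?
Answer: 4898880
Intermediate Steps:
z(X) = 4*X**2 (z(X) = (2*X)*(2*X) = 4*X**2)
Z(m, f) = 9*m**2 (Z(m, f) = 9*(m*m) = 9*m**2)
x(j) = 1296*j**2 (x(j) = (4*j**2)*(9*6**2) = (4*j**2)*(9*36) = (4*j**2)*324 = 1296*j**2)
(x(6)*(-5))*u = ((1296*6**2)*(-5))*(-21) = ((1296*36)*(-5))*(-21) = (46656*(-5))*(-21) = -233280*(-21) = 4898880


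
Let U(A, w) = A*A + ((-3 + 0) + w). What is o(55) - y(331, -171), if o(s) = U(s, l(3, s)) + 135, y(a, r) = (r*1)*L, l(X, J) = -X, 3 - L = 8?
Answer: 2299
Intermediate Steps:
L = -5 (L = 3 - 1*8 = 3 - 8 = -5)
U(A, w) = -3 + w + A**2 (U(A, w) = A**2 + (-3 + w) = -3 + w + A**2)
y(a, r) = -5*r (y(a, r) = (r*1)*(-5) = r*(-5) = -5*r)
o(s) = 129 + s**2 (o(s) = (-3 - 1*3 + s**2) + 135 = (-3 - 3 + s**2) + 135 = (-6 + s**2) + 135 = 129 + s**2)
o(55) - y(331, -171) = (129 + 55**2) - (-5)*(-171) = (129 + 3025) - 1*855 = 3154 - 855 = 2299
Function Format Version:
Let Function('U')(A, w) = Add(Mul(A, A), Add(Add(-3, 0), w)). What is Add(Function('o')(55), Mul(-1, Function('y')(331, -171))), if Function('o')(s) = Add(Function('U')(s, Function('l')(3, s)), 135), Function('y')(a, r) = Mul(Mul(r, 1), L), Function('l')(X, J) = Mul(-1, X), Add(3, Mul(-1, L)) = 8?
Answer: 2299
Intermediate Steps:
L = -5 (L = Add(3, Mul(-1, 8)) = Add(3, -8) = -5)
Function('U')(A, w) = Add(-3, w, Pow(A, 2)) (Function('U')(A, w) = Add(Pow(A, 2), Add(-3, w)) = Add(-3, w, Pow(A, 2)))
Function('y')(a, r) = Mul(-5, r) (Function('y')(a, r) = Mul(Mul(r, 1), -5) = Mul(r, -5) = Mul(-5, r))
Function('o')(s) = Add(129, Pow(s, 2)) (Function('o')(s) = Add(Add(-3, Mul(-1, 3), Pow(s, 2)), 135) = Add(Add(-3, -3, Pow(s, 2)), 135) = Add(Add(-6, Pow(s, 2)), 135) = Add(129, Pow(s, 2)))
Add(Function('o')(55), Mul(-1, Function('y')(331, -171))) = Add(Add(129, Pow(55, 2)), Mul(-1, Mul(-5, -171))) = Add(Add(129, 3025), Mul(-1, 855)) = Add(3154, -855) = 2299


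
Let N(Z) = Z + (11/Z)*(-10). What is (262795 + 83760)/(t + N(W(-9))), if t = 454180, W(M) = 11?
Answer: 346555/454181 ≈ 0.76303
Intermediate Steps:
N(Z) = Z - 110/Z
(262795 + 83760)/(t + N(W(-9))) = (262795 + 83760)/(454180 + (11 - 110/11)) = 346555/(454180 + (11 - 110*1/11)) = 346555/(454180 + (11 - 10)) = 346555/(454180 + 1) = 346555/454181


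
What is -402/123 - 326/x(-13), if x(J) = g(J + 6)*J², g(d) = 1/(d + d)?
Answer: 164478/6929 ≈ 23.738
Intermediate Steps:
g(d) = 1/(2*d)
x(J) = J²/(2*(6 + J)) (x(J) = (1/(2*(J + 6)))*J² = (1/(2*(6 + J)))*J² = J²/(2*(6 + J)))
-402/123 - 326/x(-13) = -402/123 - 326/((½)*(-13)²/(6 - 13)) = -402*1/123 - 326/((½)*169/(-7)) = -134/41 - 326/((½)*169*(-⅐)) = -134/41 - 326/(-169/14) = -134/41 - 326*(-14/169) = -134/41 + 4564/169 = 164478/6929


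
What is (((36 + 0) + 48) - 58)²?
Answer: 676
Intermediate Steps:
(((36 + 0) + 48) - 58)² = ((36 + 48) - 58)² = (84 - 58)² = 26² = 676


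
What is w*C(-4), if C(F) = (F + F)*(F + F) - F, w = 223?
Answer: 15164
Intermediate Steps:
C(F) = -F + 4*F² (C(F) = (2*F)*(2*F) - F = 4*F² - F = -F + 4*F²)
w*C(-4) = 223*(-4*(-1 + 4*(-4))) = 223*(-4*(-1 - 16)) = 223*(-4*(-17)) = 223*68 = 15164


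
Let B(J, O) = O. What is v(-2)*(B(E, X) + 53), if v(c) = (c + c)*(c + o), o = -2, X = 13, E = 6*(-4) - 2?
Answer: 1056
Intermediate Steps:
E = -26 (E = -24 - 2 = -26)
v(c) = 2*c*(-2 + c) (v(c) = (c + c)*(c - 2) = (2*c)*(-2 + c) = 2*c*(-2 + c))
v(-2)*(B(E, X) + 53) = (2*(-2)*(-2 - 2))*(13 + 53) = (2*(-2)*(-4))*66 = 16*66 = 1056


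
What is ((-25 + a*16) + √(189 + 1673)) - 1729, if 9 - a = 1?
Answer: -1626 + 7*√38 ≈ -1582.8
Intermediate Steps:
a = 8 (a = 9 - 1*1 = 9 - 1 = 8)
((-25 + a*16) + √(189 + 1673)) - 1729 = ((-25 + 8*16) + √(189 + 1673)) - 1729 = ((-25 + 128) + √1862) - 1729 = (103 + 7*√38) - 1729 = -1626 + 7*√38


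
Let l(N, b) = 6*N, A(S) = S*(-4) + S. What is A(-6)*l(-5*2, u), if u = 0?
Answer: -1080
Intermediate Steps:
A(S) = -3*S (A(S) = -4*S + S = -3*S)
A(-6)*l(-5*2, u) = (-3*(-6))*(6*(-5*2)) = 18*(6*(-10)) = 18*(-60) = -1080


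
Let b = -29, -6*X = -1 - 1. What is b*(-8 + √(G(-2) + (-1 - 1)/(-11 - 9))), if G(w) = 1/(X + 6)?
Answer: 232 - 203*√190/190 ≈ 217.27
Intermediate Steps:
X = ⅓ (X = -(-1 - 1)/6 = -⅙*(-2) = ⅓ ≈ 0.33333)
G(w) = 3/19 (G(w) = 1/(⅓ + 6) = 1/(19/3) = 3/19)
b*(-8 + √(G(-2) + (-1 - 1)/(-11 - 9))) = -29*(-8 + √(3/19 + (-1 - 1)/(-11 - 9))) = -29*(-8 + √(3/19 - 2/(-20))) = -29*(-8 + √(3/19 - 2*(-1/20))) = -29*(-8 + √(3/19 + ⅒)) = -29*(-8 + √(49/190)) = -29*(-8 + 7*√190/190) = 232 - 203*√190/190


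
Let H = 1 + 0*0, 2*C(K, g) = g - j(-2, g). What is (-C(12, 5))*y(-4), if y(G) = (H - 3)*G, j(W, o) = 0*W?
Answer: -20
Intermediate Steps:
j(W, o) = 0
C(K, g) = g/2 (C(K, g) = (g - 1*0)/2 = (g + 0)/2 = g/2)
H = 1 (H = 1 + 0 = 1)
y(G) = -2*G (y(G) = (1 - 3)*G = -2*G)
(-C(12, 5))*y(-4) = (-5/2)*(-2*(-4)) = -1*5/2*8 = -5/2*8 = -20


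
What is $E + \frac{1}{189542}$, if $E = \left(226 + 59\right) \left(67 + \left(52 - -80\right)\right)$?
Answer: $\frac{10749874531}{189542} \approx 56715.0$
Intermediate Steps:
$E = 56715$ ($E = 285 \left(67 + \left(52 + 80\right)\right) = 285 \left(67 + 132\right) = 285 \cdot 199 = 56715$)
$E + \frac{1}{189542} = 56715 + \frac{1}{189542} = \frac{10749874531}{189542}$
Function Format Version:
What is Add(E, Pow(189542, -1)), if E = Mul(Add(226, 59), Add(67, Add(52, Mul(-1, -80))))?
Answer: Rational(10749874531, 189542) ≈ 56715.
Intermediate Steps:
E = 56715 (E = Mul(285, Add(67, Add(52, 80))) = Mul(285, Add(67, 132)) = Mul(285, 199) = 56715)
Add(E, Pow(189542, -1)) = Add(56715, Pow(189542, -1)) = Add(56715, Rational(1, 189542)) = Rational(10749874531, 189542)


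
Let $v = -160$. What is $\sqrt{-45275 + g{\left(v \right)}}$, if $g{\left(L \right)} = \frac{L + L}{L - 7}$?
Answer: $\frac{i \sqrt{1262621035}}{167} \approx 212.77 i$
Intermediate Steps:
$g{\left(L \right)} = \frac{2 L}{-7 + L}$
$\sqrt{-45275 + g{\left(v \right)}} = \sqrt{-45275 + 2 \left(-160\right) \frac{1}{-7 - 160}} = \sqrt{-45275 + 2 \left(-160\right) \frac{1}{-167}} = \sqrt{-45275 + 2 \left(-160\right) \left(- \frac{1}{167}\right)} = \sqrt{-45275 + \frac{320}{167}} = \sqrt{- \frac{7560605}{167}} = \frac{i \sqrt{1262621035}}{167}$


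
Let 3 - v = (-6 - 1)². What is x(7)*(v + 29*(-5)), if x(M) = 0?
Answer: 0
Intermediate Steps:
v = -46 (v = 3 - (-6 - 1)² = 3 - 1*(-7)² = 3 - 1*49 = 3 - 49 = -46)
x(7)*(v + 29*(-5)) = 0*(-46 + 29*(-5)) = 0*(-46 - 145) = 0*(-191) = 0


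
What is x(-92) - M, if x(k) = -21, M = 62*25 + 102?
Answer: -1673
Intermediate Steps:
M = 1652 (M = 1550 + 102 = 1652)
x(-92) - M = -21 - 1*1652 = -21 - 1652 = -1673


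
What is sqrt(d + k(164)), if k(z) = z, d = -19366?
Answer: I*sqrt(19202) ≈ 138.57*I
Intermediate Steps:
sqrt(d + k(164)) = sqrt(-19366 + 164) = sqrt(-19202) = I*sqrt(19202)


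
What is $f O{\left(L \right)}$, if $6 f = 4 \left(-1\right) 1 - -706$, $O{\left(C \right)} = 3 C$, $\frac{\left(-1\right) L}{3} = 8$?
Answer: $-8424$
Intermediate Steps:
$L = -24$ ($L = \left(-3\right) 8 = -24$)
$f = 117$ ($f = \frac{4 \left(-1\right) 1 - -706}{6} = \frac{\left(-4\right) 1 + 706}{6} = \frac{-4 + 706}{6} = \frac{1}{6} \cdot 702 = 117$)
$f O{\left(L \right)} = 117 \cdot 3 \left(-24\right) = 117 \left(-72\right) = -8424$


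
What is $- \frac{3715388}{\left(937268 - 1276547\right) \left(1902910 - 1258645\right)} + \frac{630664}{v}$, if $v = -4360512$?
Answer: $- \frac{5743244097645341}{39714377755670280} \approx -0.14461$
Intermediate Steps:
$- \frac{3715388}{\left(937268 - 1276547\right) \left(1902910 - 1258645\right)} + \frac{630664}{v} = - \frac{3715388}{\left(937268 - 1276547\right) \left(1902910 - 1258645\right)} + \frac{630664}{-4360512} = - \frac{3715388}{\left(-339279\right) 644265} + 630664 \left(- \frac{1}{4360512}\right) = - \frac{3715388}{-218585584935} - \frac{78833}{545064} = \left(-3715388\right) \left(- \frac{1}{218585584935}\right) - \frac{78833}{545064} = \frac{3715388}{218585584935} - \frac{78833}{545064} = - \frac{5743244097645341}{39714377755670280}$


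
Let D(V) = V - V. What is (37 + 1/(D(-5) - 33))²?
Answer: 1488400/1089 ≈ 1366.8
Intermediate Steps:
D(V) = 0
(37 + 1/(D(-5) - 33))² = (37 + 1/(0 - 33))² = (37 + 1/(-33))² = (37 - 1/33)² = (1220/33)² = 1488400/1089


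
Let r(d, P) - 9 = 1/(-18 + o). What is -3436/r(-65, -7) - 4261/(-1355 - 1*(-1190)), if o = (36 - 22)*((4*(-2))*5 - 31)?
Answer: -534938353/1502655 ≈ -356.00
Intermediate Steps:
o = -994 (o = 14*(-8*5 - 31) = 14*(-40 - 31) = 14*(-71) = -994)
r(d, P) = 9107/1012 (r(d, P) = 9 + 1/(-18 - 994) = 9 + 1/(-1012) = 9 - 1/1012 = 9107/1012)
-3436/r(-65, -7) - 4261/(-1355 - 1*(-1190)) = -3436/9107/1012 - 4261/(-1355 - 1*(-1190)) = -3436*1012/9107 - 4261/(-1355 + 1190) = -3477232/9107 - 4261/(-165) = -3477232/9107 - 4261*(-1/165) = -3477232/9107 + 4261/165 = -534938353/1502655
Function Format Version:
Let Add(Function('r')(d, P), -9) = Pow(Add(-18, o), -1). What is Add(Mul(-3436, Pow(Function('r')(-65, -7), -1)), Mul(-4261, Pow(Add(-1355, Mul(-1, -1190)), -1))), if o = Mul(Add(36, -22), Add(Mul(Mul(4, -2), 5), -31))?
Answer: Rational(-534938353, 1502655) ≈ -356.00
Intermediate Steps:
o = -994 (o = Mul(14, Add(Mul(-8, 5), -31)) = Mul(14, Add(-40, -31)) = Mul(14, -71) = -994)
Function('r')(d, P) = Rational(9107, 1012) (Function('r')(d, P) = Add(9, Pow(Add(-18, -994), -1)) = Add(9, Pow(-1012, -1)) = Add(9, Rational(-1, 1012)) = Rational(9107, 1012))
Add(Mul(-3436, Pow(Function('r')(-65, -7), -1)), Mul(-4261, Pow(Add(-1355, Mul(-1, -1190)), -1))) = Add(Mul(-3436, Pow(Rational(9107, 1012), -1)), Mul(-4261, Pow(Add(-1355, Mul(-1, -1190)), -1))) = Add(Mul(-3436, Rational(1012, 9107)), Mul(-4261, Pow(Add(-1355, 1190), -1))) = Add(Rational(-3477232, 9107), Mul(-4261, Pow(-165, -1))) = Add(Rational(-3477232, 9107), Mul(-4261, Rational(-1, 165))) = Add(Rational(-3477232, 9107), Rational(4261, 165)) = Rational(-534938353, 1502655)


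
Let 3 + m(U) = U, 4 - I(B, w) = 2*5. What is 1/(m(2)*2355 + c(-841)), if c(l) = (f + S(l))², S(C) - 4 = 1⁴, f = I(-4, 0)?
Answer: -1/2354 ≈ -0.00042481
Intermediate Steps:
I(B, w) = -6 (I(B, w) = 4 - 2*5 = 4 - 1*10 = 4 - 10 = -6)
f = -6
m(U) = -3 + U
S(C) = 5 (S(C) = 4 + 1⁴ = 4 + 1 = 5)
c(l) = 1 (c(l) = (-6 + 5)² = (-1)² = 1)
1/(m(2)*2355 + c(-841)) = 1/((-3 + 2)*2355 + 1) = 1/(-1*2355 + 1) = 1/(-2355 + 1) = 1/(-2354) = -1/2354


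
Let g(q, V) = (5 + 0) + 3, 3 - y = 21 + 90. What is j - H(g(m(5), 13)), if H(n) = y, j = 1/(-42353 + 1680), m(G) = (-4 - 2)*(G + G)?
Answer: 4392683/40673 ≈ 108.00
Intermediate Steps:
m(G) = -12*G
j = -1/40673 (j = 1/(-40673) = -1/40673 ≈ -2.4586e-5)
y = -108 (y = 3 - (21 + 90) = 3 - 1*111 = 3 - 111 = -108)
g(q, V) = 8 (g(q, V) = 5 + 3 = 8)
H(n) = -108
j - H(g(m(5), 13)) = -1/40673 - 1*(-108) = -1/40673 + 108 = 4392683/40673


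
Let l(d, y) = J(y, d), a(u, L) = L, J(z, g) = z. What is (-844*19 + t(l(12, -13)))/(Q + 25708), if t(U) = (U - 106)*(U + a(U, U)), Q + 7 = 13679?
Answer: -6471/19690 ≈ -0.32864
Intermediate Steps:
Q = 13672 (Q = -7 + 13679 = 13672)
l(d, y) = y
t(U) = 2*U*(-106 + U) (t(U) = (U - 106)*(U + U) = (-106 + U)*(2*U) = 2*U*(-106 + U))
(-844*19 + t(l(12, -13)))/(Q + 25708) = (-844*19 + 2*(-13)*(-106 - 13))/(13672 + 25708) = (-16036 + 2*(-13)*(-119))/39380 = (-16036 + 3094)*(1/39380) = -12942*1/39380 = -6471/19690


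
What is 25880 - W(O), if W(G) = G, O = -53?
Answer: 25933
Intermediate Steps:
25880 - W(O) = 25880 - 1*(-53) = 25880 + 53 = 25933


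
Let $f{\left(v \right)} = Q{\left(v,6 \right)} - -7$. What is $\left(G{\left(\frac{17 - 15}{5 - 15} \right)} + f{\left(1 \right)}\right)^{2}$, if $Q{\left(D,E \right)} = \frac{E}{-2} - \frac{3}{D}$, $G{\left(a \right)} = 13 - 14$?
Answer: $0$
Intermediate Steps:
$G{\left(a \right)} = -1$ ($G{\left(a \right)} = 13 - 14 = -1$)
$Q{\left(D,E \right)} = - \frac{3}{D} - \frac{E}{2}$ ($Q{\left(D,E \right)} = E \left(- \frac{1}{2}\right) - \frac{3}{D} = - \frac{E}{2} - \frac{3}{D} = - \frac{3}{D} - \frac{E}{2}$)
$f{\left(v \right)} = 4 - \frac{3}{v}$ ($f{\left(v \right)} = \left(- \frac{3}{v} - 3\right) - -7 = \left(- \frac{3}{v} - 3\right) + 7 = \left(-3 - \frac{3}{v}\right) + 7 = 4 - \frac{3}{v}$)
$\left(G{\left(\frac{17 - 15}{5 - 15} \right)} + f{\left(1 \right)}\right)^{2} = \left(-1 + \left(4 - \frac{3}{1}\right)\right)^{2} = \left(-1 + \left(4 - 3\right)\right)^{2} = \left(-1 + 1\right)^{2} = 0^{2} = 0$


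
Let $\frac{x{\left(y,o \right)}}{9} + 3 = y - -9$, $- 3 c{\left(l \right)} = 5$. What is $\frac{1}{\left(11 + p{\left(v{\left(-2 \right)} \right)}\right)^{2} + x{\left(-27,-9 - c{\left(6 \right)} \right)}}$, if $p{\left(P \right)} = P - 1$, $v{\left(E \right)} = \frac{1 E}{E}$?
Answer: $- \frac{1}{68} \approx -0.014706$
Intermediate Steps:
$c{\left(l \right)} = - \frac{5}{3}$ ($c{\left(l \right)} = \left(- \frac{1}{3}\right) 5 = - \frac{5}{3}$)
$v{\left(E \right)} = 1$ ($v{\left(E \right)} = \frac{E}{E} = 1$)
$p{\left(P \right)} = -1 + P$ ($p{\left(P \right)} = P - 1 = -1 + P$)
$x{\left(y,o \right)} = 54 + 9 y$ ($x{\left(y,o \right)} = -27 + 9 \left(y - -9\right) = -27 + 9 \left(y + 9\right) = -27 + 9 \left(9 + y\right) = -27 + \left(81 + 9 y\right) = 54 + 9 y$)
$\frac{1}{\left(11 + p{\left(v{\left(-2 \right)} \right)}\right)^{2} + x{\left(-27,-9 - c{\left(6 \right)} \right)}} = \frac{1}{\left(11 + \left(-1 + 1\right)\right)^{2} + \left(54 + 9 \left(-27\right)\right)} = \frac{1}{\left(11 + 0\right)^{2} + \left(54 - 243\right)} = \frac{1}{11^{2} - 189} = \frac{1}{121 - 189} = \frac{1}{-68} = - \frac{1}{68}$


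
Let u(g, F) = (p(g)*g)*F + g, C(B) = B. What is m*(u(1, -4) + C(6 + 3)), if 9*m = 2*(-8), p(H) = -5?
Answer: -160/3 ≈ -53.333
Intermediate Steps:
u(g, F) = g - 5*F*g (u(g, F) = (-5*g)*F + g = -5*F*g + g = g - 5*F*g)
m = -16/9 (m = (2*(-8))/9 = (1/9)*(-16) = -16/9 ≈ -1.7778)
m*(u(1, -4) + C(6 + 3)) = -16*(1*(1 - 5*(-4)) + (6 + 3))/9 = -16*(1*(1 + 20) + 9)/9 = -16*(1*21 + 9)/9 = -16*(21 + 9)/9 = -16/9*30 = -160/3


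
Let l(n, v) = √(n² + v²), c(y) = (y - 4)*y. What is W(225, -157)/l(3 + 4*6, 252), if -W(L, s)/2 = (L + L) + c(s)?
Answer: -3958*√793/549 ≈ -203.02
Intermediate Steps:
c(y) = y*(-4 + y) (c(y) = (-4 + y)*y = y*(-4 + y))
W(L, s) = -4*L - 2*s*(-4 + s) (W(L, s) = -2*((L + L) + s*(-4 + s)) = -2*(2*L + s*(-4 + s)) = -4*L - 2*s*(-4 + s))
W(225, -157)/l(3 + 4*6, 252) = (-4*225 - 2*(-157)*(-4 - 157))/(√((3 + 4*6)² + 252²)) = (-900 - 2*(-157)*(-161))/(√((3 + 24)² + 63504)) = (-900 - 50554)/(√(27² + 63504)) = -51454/√(729 + 63504) = -51454*√793/7137 = -3958*√793/549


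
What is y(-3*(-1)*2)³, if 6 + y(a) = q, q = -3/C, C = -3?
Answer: -125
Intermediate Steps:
q = 1 (q = -3/(-3) = -3*(-⅓) = 1)
y(a) = -5 (y(a) = -6 + 1 = -5)
y(-3*(-1)*2)³ = (-5)³ = -125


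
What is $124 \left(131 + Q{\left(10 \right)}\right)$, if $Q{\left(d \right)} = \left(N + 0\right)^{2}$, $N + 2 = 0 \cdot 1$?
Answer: $16740$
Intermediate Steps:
$N = -2$ ($N = -2 + 0 \cdot 1 = -2 + 0 = -2$)
$Q{\left(d \right)} = 4$ ($Q{\left(d \right)} = \left(-2 + 0\right)^{2} = \left(-2\right)^{2} = 4$)
$124 \left(131 + Q{\left(10 \right)}\right) = 124 \left(131 + 4\right) = 124 \cdot 135 = 16740$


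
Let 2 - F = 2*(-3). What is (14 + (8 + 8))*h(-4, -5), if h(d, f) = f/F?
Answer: -75/4 ≈ -18.750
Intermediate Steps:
F = 8 (F = 2 - 2*(-3) = 2 - 1*(-6) = 2 + 6 = 8)
h(d, f) = f/8
(14 + (8 + 8))*h(-4, -5) = (14 + (8 + 8))*((⅛)*(-5)) = (14 + 16)*(-5/8) = 30*(-5/8) = -75/4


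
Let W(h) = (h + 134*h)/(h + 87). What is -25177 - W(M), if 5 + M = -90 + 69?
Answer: -1532287/61 ≈ -25119.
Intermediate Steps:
M = -26 (M = -5 + (-90 + 69) = -5 - 21 = -26)
W(h) = 135*h/(87 + h) (W(h) = (135*h)/(87 + h) = 135*h/(87 + h))
-25177 - W(M) = -25177 - 135*(-26)/(87 - 26) = -25177 - 135*(-26)/61 = -25177 - 1*(-3510/61) = -25177 + 3510/61 = -1532287/61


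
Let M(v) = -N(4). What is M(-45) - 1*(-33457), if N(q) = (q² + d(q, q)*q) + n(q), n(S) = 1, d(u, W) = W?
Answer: 33424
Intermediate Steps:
N(q) = 1 + 2*q² (N(q) = (q² + q*q) + 1 = (q² + q²) + 1 = 2*q² + 1 = 1 + 2*q²)
M(v) = -33 (M(v) = -(1 + 2*4²) = -(1 + 2*16) = -(1 + 32) = -1*33 = -33)
M(-45) - 1*(-33457) = -33 - 1*(-33457) = -33 + 33457 = 33424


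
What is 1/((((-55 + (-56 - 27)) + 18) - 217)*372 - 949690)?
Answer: -1/1075054 ≈ -9.3019e-7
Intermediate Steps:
1/((((-55 + (-56 - 27)) + 18) - 217)*372 - 949690) = 1/((((-55 - 83) + 18) - 217)*372 - 949690) = 1/(((-138 + 18) - 217)*372 - 949690) = 1/((-120 - 217)*372 - 949690) = 1/(-337*372 - 949690) = 1/(-125364 - 949690) = 1/(-1075054) = -1/1075054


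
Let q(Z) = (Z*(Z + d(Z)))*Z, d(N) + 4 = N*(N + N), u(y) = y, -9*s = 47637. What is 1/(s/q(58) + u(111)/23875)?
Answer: 544699721000/2406055553 ≈ 226.39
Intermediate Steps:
s = -5293 (s = -1/9*47637 = -5293)
d(N) = -4 + 2*N**2 (d(N) = -4 + N*(N + N) = -4 + N*(2*N) = -4 + 2*N**2)
q(Z) = Z**2*(-4 + Z + 2*Z**2) (q(Z) = (Z*(Z + (-4 + 2*Z**2)))*Z = (Z*(-4 + Z + 2*Z**2))*Z = Z**2*(-4 + Z + 2*Z**2))
1/(s/q(58) + u(111)/23875) = 1/(-5293*1/(3364*(-4 + 58 + 2*58**2)) + 111/23875) = 1/(-5293*1/(3364*(-4 + 58 + 2*3364)) + 111*(1/23875)) = 1/(-5293*1/(3364*(-4 + 58 + 6728)) + 111/23875) = 1/(-5293/(3364*6782) + 111/23875) = 1/(-5293/22814648 + 111/23875) = 1/(2406055553/544699721000) = 544699721000/2406055553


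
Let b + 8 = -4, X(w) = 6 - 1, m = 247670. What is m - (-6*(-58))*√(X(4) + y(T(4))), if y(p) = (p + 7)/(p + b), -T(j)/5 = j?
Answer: 247670 - 87*√346/2 ≈ 2.4686e+5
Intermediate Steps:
X(w) = 5
b = -12 (b = -8 - 4 = -12)
T(j) = -5*j
y(p) = (7 + p)/(-12 + p) (y(p) = (p + 7)/(p - 12) = (7 + p)/(-12 + p))
m - (-6*(-58))*√(X(4) + y(T(4))) = 247670 - (-6*(-58))*√(5 + (7 - 5*4)/(-12 - 5*4)) = 247670 - 348*√(5 + (7 - 20)/(-12 - 20)) = 247670 - 348*√(5 - 13/(-32)) = 247670 - 348*√(5 - 1/32*(-13)) = 247670 - 348*√(5 + 13/32) = 247670 - 348*√(173/32) = 247670 - 348*√346/8 = 247670 - 87*√346/2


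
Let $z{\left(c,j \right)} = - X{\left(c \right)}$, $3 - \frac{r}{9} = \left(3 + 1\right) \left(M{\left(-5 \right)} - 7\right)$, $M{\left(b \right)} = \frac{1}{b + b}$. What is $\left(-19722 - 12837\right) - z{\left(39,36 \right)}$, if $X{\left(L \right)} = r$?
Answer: $- \frac{161382}{5} \approx -32276.0$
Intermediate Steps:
$M{\left(b \right)} = \frac{1}{2 b}$
$r = \frac{1413}{5}$ ($r = 27 - 9 \left(3 + 1\right) \left(\frac{1}{2 \left(-5\right)} - 7\right) = 27 - 9 \cdot 4 \left(\frac{1}{2} \left(- \frac{1}{5}\right) - 7\right) = 27 - 9 \cdot 4 \left(- \frac{1}{10} - 7\right) = 27 - 9 \cdot 4 \left(- \frac{71}{10}\right) = 27 - - \frac{1278}{5} = 27 + \frac{1278}{5} = \frac{1413}{5} \approx 282.6$)
$X{\left(L \right)} = \frac{1413}{5}$
$z{\left(c,j \right)} = - \frac{1413}{5}$ ($z{\left(c,j \right)} = \left(-1\right) \frac{1413}{5} = - \frac{1413}{5}$)
$\left(-19722 - 12837\right) - z{\left(39,36 \right)} = \left(-19722 - 12837\right) - - \frac{1413}{5} = -32559 + \frac{1413}{5} = - \frac{161382}{5}$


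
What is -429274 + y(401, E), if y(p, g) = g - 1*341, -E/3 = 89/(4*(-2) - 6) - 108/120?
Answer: -15035763/35 ≈ -4.2959e+5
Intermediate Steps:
E = 762/35 (E = -3*(89/(4*(-2) - 6) - 108/120) = -3*(89/(-8 - 6) - 108*1/120) = -3*(89/(-14) - 9/10) = -3*(89*(-1/14) - 9/10) = -3*(-89/14 - 9/10) = -3*(-254/35) = 762/35 ≈ 21.771)
y(p, g) = -341 + g (y(p, g) = g - 341 = -341 + g)
-429274 + y(401, E) = -429274 + (-341 + 762/35) = -429274 - 11173/35 = -15035763/35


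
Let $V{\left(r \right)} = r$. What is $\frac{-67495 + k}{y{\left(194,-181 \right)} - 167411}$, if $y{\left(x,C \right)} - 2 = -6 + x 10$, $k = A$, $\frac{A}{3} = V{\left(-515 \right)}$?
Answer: $\frac{13808}{33095} \approx 0.41722$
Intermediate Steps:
$A = -1545$ ($A = 3 \left(-515\right) = -1545$)
$k = -1545$
$y{\left(x,C \right)} = -4 + 10 x$ ($y{\left(x,C \right)} = 2 + \left(-6 + x 10\right) = 2 + \left(-6 + 10 x\right) = -4 + 10 x$)
$\frac{-67495 + k}{y{\left(194,-181 \right)} - 167411} = \frac{-67495 - 1545}{\left(-4 + 10 \cdot 194\right) - 167411} = - \frac{69040}{\left(-4 + 1940\right) - 167411} = - \frac{69040}{1936 - 167411} = - \frac{69040}{-165475} = \left(-69040\right) \left(- \frac{1}{165475}\right) = \frac{13808}{33095}$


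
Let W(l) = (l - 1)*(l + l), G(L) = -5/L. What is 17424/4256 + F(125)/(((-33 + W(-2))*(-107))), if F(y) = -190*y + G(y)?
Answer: -658253/101650 ≈ -6.4757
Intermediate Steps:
W(l) = 2*l*(-1 + l) (W(l) = (-1 + l)*(2*l) = 2*l*(-1 + l))
F(y) = -190*y - 5/y
17424/4256 + F(125)/(((-33 + W(-2))*(-107))) = 17424/4256 + (-190*125 - 5/125)/(((-33 + 2*(-2)*(-1 - 2))*(-107))) = 17424*(1/4256) + (-23750 - 5*1/125)/(((-33 + 2*(-2)*(-3))*(-107))) = 1089/266 + (-23750 - 1/25)/(((-33 + 12)*(-107))) = 1089/266 - 593751/(25*((-21*(-107)))) = 1089/266 - 593751/25/2247 = 1089/266 - 593751/25*1/2247 = 1089/266 - 197917/18725 = -658253/101650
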